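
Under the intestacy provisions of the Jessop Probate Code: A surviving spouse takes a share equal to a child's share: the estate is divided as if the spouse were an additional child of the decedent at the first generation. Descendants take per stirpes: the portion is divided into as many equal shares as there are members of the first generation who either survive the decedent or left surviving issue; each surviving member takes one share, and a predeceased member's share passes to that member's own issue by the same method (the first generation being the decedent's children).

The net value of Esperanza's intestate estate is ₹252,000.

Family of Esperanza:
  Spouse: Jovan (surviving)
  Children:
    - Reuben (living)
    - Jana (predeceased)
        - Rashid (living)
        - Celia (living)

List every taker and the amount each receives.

Jovan: ₹84,000; Reuben: ₹84,000; Rashid: ₹42,000; Celia: ₹42,000

The spouse counts as an additional share at the children's level, so there are 3 primary shares of ₹84,000. Jovan takes one such share (₹84,000).
The children's combined portion (₹168,000) is divided into 2 shares of ₹84,000: Reuben takes ₹84,000; Jana's ₹84,000 share passes to Jana's issue.
Jana's share (₹84,000) is divided into 2 shares of ₹42,000: Rashid and Celia each take ₹42,000.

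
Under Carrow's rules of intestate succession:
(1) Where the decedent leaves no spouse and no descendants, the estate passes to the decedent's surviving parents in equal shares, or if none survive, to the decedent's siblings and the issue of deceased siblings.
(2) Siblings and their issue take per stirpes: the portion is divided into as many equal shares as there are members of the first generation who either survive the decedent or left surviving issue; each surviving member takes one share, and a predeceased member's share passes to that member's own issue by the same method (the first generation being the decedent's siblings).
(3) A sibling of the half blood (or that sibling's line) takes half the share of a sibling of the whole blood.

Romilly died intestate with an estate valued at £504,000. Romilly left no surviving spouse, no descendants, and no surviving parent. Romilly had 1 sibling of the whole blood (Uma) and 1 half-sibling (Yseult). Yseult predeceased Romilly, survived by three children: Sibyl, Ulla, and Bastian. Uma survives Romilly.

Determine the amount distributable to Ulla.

The entire £504,000 passes to the siblings and their issue.
Counting each half-blood sibling's line as half a unit, there are 3/2 units in £504,000, so one unit is £336,000. Whole-blood lines (Uma) take £336,000 each; half-blood lines (Yseult) take £168,000 each.
Yseult's share (£168,000) is divided into 3 shares of £56,000: Sibyl, Ulla, and Bastian each take £56,000.

Ulla receives £56,000.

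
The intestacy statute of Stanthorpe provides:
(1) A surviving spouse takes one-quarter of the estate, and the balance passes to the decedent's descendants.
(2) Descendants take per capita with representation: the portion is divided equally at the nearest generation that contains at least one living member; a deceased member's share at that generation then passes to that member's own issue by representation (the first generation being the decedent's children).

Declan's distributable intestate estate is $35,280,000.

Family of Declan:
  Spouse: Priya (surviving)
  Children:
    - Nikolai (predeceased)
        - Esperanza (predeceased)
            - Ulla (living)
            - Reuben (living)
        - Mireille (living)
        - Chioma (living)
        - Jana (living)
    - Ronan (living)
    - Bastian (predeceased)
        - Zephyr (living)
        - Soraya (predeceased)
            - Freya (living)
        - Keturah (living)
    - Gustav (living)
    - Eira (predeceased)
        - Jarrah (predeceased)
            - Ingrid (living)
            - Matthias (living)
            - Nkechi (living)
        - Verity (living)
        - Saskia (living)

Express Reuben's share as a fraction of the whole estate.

Priya takes one-quarter of $35,280,000 = $8,820,000. The remaining $26,460,000 passes to the descendants.
The descendants' portion ($26,460,000) is divided into 5 shares of $5,292,000: Ronan and Gustav each take $5,292,000; Nikolai's $5,292,000 share passes to Nikolai's issue; Bastian's $5,292,000 share passes to Bastian's issue; Eira's $5,292,000 share passes to Eira's issue.
Nikolai's share ($5,292,000) is divided into 4 shares of $1,323,000: Mireille, Chioma, and Jana each take $1,323,000; Esperanza's $1,323,000 share passes to Esperanza's issue.
Esperanza's share ($1,323,000) is divided into 2 shares of $661,500: Ulla and Reuben each take $661,500.
Bastian's share ($5,292,000) is divided into 3 shares of $1,764,000: Zephyr and Keturah each take $1,764,000; Soraya's $1,764,000 share passes to Soraya's issue.
Soraya's share ($1,764,000) passes entirely to Freya.
Eira's share ($5,292,000) is divided into 3 shares of $1,764,000: Verity and Saskia each take $1,764,000; Jarrah's $1,764,000 share passes to Jarrah's issue.
Jarrah's share ($1,764,000) is divided into 3 shares of $588,000: Ingrid, Matthias, and Nkechi each take $588,000.

Reuben receives 3/160 of the estate.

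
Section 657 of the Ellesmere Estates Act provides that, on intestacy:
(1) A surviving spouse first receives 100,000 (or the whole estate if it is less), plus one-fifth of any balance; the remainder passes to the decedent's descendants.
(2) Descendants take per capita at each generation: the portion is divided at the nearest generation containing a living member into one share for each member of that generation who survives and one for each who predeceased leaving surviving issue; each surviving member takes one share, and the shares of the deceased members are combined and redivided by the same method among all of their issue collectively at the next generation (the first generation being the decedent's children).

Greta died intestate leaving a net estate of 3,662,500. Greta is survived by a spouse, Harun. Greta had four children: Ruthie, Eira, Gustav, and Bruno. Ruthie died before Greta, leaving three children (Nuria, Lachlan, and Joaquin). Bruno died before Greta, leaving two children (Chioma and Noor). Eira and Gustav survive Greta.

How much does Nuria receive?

Nuria receives 285,000.

Harun first takes 100,000, leaving a balance of 3,562,500. Harun then takes one-fifth of the balance (712,500), for a total of 812,500. The remaining 2,850,000 passes to the descendants.
The descendants' portion (2,850,000) is divided at the children's generation into 4 shares of 712,500. Eira and Gustav each take 712,500. The 2 shares of the deceased (Ruthie and Bruno) are combined into a pool of 1,425,000.
That pool (1,425,000) is divided at the grandchildren's generation equally among Nuria, Lachlan, Joaquin, Chioma, and Noor: 285,000 each.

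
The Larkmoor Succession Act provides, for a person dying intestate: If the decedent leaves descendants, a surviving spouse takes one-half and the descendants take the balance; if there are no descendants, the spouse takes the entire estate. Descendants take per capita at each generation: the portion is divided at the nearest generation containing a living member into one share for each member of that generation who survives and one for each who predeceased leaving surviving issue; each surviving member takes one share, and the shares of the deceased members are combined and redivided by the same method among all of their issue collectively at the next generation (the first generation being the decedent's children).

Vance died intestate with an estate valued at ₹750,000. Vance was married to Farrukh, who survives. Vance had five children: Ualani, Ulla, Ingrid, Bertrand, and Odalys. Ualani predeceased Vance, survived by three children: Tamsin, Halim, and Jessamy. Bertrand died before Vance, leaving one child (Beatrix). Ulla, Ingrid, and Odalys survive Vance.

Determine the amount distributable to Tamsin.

Tamsin receives ₹37,500.

Farrukh takes one-half of ₹750,000 = ₹375,000. The remaining ₹375,000 passes to the descendants.
The descendants' portion (₹375,000) is divided at the children's generation into 5 shares of ₹75,000. Ulla, Ingrid, and Odalys each take ₹75,000. The 2 shares of the deceased (Ualani and Bertrand) are combined into a pool of ₹150,000.
That pool (₹150,000) is divided at the grandchildren's generation equally among Tamsin, Halim, Jessamy, and Beatrix: ₹37,500 each.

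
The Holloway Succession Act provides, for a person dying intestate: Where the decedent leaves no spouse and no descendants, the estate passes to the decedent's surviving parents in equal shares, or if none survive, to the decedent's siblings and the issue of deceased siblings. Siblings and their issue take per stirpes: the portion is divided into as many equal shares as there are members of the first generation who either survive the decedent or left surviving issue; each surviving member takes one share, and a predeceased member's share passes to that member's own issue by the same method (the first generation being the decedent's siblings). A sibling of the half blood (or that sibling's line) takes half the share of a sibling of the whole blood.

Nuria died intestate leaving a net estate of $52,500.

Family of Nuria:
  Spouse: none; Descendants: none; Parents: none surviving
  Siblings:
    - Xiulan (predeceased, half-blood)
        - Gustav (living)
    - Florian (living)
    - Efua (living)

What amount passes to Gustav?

Gustav receives $10,500.

The entire $52,500 passes to the siblings and their issue.
Counting each half-blood sibling's line as half a unit, there are 5/2 units in $52,500, so one unit is $21,000. Whole-blood lines (Florian and Efua) take $21,000 each; half-blood lines (Xiulan) take $10,500 each.
Xiulan's share ($10,500) passes entirely to Gustav.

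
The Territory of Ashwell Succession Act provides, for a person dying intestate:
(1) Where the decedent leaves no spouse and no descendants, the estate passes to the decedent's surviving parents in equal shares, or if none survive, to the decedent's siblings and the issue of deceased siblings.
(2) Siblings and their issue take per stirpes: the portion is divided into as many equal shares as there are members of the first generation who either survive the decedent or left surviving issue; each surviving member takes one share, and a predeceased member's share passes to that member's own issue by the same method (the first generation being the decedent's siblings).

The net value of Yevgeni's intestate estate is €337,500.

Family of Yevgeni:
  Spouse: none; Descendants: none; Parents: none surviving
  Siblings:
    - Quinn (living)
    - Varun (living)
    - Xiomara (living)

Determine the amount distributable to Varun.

The entire €337,500 passes to the siblings and their issue.
That amount (€337,500) is divided into 3 shares of €112,500: Quinn, Varun, and Xiomara each take €112,500.

Varun receives €112,500.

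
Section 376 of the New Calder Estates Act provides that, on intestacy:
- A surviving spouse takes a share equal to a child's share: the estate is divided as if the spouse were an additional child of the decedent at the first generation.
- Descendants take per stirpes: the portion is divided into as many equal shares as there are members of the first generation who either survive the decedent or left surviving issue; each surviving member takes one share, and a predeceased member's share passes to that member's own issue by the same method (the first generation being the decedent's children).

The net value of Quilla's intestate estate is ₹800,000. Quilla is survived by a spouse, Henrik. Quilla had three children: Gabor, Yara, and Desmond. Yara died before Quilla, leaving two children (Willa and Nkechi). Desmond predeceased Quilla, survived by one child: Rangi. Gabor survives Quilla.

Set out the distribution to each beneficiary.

The spouse counts as an additional share at the children's level, so there are 4 primary shares of ₹200,000. Henrik takes one such share (₹200,000).
The children's combined portion (₹600,000) is divided into 3 shares of ₹200,000: Gabor takes ₹200,000; Yara's ₹200,000 share passes to Yara's issue; Desmond's ₹200,000 share passes to Desmond's issue.
Yara's share (₹200,000) is divided into 2 shares of ₹100,000: Willa and Nkechi each take ₹100,000.
Desmond's share (₹200,000) passes entirely to Rangi.

Henrik: ₹200,000; Gabor: ₹200,000; Willa: ₹100,000; Nkechi: ₹100,000; Rangi: ₹200,000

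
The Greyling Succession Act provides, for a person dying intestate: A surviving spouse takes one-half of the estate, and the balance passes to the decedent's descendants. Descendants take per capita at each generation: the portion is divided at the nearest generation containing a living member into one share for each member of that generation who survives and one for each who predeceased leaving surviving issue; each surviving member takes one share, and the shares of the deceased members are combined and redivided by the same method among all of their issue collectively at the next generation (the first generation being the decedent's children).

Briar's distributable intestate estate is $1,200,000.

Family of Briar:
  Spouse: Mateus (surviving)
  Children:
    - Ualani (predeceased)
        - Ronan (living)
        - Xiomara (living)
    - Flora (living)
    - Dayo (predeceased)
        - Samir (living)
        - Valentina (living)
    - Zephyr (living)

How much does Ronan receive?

Mateus takes one-half of $1,200,000 = $600,000. The remaining $600,000 passes to the descendants.
The descendants' portion ($600,000) is divided at the children's generation into 4 shares of $150,000. Flora and Zephyr each take $150,000. The 2 shares of the deceased (Ualani and Dayo) are combined into a pool of $300,000.
That pool ($300,000) is divided at the grandchildren's generation equally among Ronan, Xiomara, Samir, and Valentina: $75,000 each.

Ronan receives $75,000.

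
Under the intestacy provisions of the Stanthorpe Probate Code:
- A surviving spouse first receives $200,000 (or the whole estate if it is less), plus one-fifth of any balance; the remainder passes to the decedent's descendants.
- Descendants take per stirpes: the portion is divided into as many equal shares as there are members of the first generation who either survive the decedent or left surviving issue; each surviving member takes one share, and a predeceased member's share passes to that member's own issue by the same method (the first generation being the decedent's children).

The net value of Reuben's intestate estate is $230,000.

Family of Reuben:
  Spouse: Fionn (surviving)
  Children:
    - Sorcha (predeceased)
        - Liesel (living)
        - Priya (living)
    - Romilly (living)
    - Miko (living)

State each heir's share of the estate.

Fionn: $206,000; Liesel: $4,000; Priya: $4,000; Romilly: $8,000; Miko: $8,000

Fionn first takes $200,000, leaving a balance of $30,000. Fionn then takes one-fifth of the balance ($6,000), for a total of $206,000. The remaining $24,000 passes to the descendants.
The descendants' portion ($24,000) is divided into 3 shares of $8,000: Romilly and Miko each take $8,000; Sorcha's $8,000 share passes to Sorcha's issue.
Sorcha's share ($8,000) is divided into 2 shares of $4,000: Liesel and Priya each take $4,000.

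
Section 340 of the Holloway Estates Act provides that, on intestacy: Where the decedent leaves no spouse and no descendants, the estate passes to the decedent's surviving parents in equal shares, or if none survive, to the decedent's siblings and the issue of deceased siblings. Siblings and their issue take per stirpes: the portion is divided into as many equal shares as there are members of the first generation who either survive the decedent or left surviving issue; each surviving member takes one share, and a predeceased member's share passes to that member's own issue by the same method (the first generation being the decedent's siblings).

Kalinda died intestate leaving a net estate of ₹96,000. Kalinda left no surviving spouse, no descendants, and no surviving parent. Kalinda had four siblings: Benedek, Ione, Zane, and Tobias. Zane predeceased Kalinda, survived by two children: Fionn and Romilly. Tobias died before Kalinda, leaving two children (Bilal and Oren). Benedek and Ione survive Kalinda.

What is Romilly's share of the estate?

The entire ₹96,000 passes to the siblings and their issue.
That amount (₹96,000) is divided into 4 shares of ₹24,000: Benedek and Ione each take ₹24,000; Zane's ₹24,000 share passes to Zane's issue; Tobias's ₹24,000 share passes to Tobias's issue.
Zane's share (₹24,000) is divided into 2 shares of ₹12,000: Fionn and Romilly each take ₹12,000.
Tobias's share (₹24,000) is divided into 2 shares of ₹12,000: Bilal and Oren each take ₹12,000.

Romilly receives ₹12,000.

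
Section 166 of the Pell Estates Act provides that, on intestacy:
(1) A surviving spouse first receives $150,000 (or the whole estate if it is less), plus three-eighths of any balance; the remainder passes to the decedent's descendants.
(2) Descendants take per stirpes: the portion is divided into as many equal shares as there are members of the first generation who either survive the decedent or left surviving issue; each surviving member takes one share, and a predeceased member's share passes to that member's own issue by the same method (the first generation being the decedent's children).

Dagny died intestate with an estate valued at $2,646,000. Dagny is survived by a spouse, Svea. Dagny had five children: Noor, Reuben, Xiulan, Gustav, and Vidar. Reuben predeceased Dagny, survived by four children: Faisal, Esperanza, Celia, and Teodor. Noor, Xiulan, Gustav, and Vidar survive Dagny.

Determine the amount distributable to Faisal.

Faisal receives $78,000.

Svea first takes $150,000, leaving a balance of $2,496,000. Svea then takes three-eighths of the balance ($936,000), for a total of $1,086,000. The remaining $1,560,000 passes to the descendants.
The descendants' portion ($1,560,000) is divided into 5 shares of $312,000: Noor, Xiulan, Gustav, and Vidar each take $312,000; Reuben's $312,000 share passes to Reuben's issue.
Reuben's share ($312,000) is divided into 4 shares of $78,000: Faisal, Esperanza, Celia, and Teodor each take $78,000.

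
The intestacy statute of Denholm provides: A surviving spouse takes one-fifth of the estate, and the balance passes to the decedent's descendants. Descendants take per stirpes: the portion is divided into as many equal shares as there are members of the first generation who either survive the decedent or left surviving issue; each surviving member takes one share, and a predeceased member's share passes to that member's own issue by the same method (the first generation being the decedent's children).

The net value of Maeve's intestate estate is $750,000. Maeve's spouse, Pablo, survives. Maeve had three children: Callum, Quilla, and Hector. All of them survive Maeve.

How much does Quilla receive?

Quilla receives $200,000.

Pablo takes one-fifth of $750,000 = $150,000. The remaining $600,000 passes to the descendants.
The descendants' portion ($600,000) is divided into 3 shares of $200,000: Callum, Quilla, and Hector each take $200,000.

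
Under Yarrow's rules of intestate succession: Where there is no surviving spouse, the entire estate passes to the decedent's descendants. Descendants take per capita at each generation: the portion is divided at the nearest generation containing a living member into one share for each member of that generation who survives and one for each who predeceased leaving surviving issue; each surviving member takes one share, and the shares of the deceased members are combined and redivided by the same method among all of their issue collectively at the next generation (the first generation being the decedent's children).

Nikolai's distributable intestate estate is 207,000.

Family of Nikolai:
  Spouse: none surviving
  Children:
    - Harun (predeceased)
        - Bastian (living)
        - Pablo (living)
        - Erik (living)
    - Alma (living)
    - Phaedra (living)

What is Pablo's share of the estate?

Pablo receives 23,000.

The entire 207,000 passes to the descendants.
That amount (207,000) is divided at the children's generation into 3 shares of 69,000. Alma and Phaedra each take 69,000. The remaining share for the deceased Harun (69,000) is carried to the next generation.
That pool (69,000) is divided at the grandchildren's generation equally among Bastian, Pablo, and Erik: 23,000 each.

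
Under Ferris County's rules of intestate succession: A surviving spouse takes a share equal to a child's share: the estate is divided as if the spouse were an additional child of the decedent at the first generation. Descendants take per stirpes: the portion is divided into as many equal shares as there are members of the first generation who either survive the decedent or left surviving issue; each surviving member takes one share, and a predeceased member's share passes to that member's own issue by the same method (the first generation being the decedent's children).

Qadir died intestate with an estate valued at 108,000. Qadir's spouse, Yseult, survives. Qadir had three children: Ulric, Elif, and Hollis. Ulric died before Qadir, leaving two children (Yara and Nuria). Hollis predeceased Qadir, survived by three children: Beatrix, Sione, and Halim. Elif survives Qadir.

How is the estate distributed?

The spouse counts as an additional share at the children's level, so there are 4 primary shares of 27,000. Yseult takes one such share (27,000).
The children's combined portion (81,000) is divided into 3 shares of 27,000: Elif takes 27,000; Ulric's 27,000 share passes to Ulric's issue; Hollis's 27,000 share passes to Hollis's issue.
Ulric's share (27,000) is divided into 2 shares of 13,500: Yara and Nuria each take 13,500.
Hollis's share (27,000) is divided into 3 shares of 9,000: Beatrix, Sione, and Halim each take 9,000.

Yseult: 27,000; Yara: 13,500; Nuria: 13,500; Elif: 27,000; Beatrix: 9,000; Sione: 9,000; Halim: 9,000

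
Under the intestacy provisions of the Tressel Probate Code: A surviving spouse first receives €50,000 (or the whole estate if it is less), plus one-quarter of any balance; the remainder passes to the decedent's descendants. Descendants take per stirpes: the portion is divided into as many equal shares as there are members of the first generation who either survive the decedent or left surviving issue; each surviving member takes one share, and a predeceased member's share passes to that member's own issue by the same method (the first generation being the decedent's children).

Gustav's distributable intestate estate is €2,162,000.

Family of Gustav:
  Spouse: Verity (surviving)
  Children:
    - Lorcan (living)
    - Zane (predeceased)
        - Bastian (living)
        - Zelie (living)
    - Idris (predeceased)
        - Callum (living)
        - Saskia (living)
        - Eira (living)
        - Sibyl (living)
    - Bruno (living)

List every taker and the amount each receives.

Verity: €578,000; Lorcan: €396,000; Bastian: €198,000; Zelie: €198,000; Callum: €99,000; Saskia: €99,000; Eira: €99,000; Sibyl: €99,000; Bruno: €396,000

Verity first takes €50,000, leaving a balance of €2,112,000. Verity then takes one-quarter of the balance (€528,000), for a total of €578,000. The remaining €1,584,000 passes to the descendants.
The descendants' portion (€1,584,000) is divided into 4 shares of €396,000: Lorcan and Bruno each take €396,000; Zane's €396,000 share passes to Zane's issue; Idris's €396,000 share passes to Idris's issue.
Zane's share (€396,000) is divided into 2 shares of €198,000: Bastian and Zelie each take €198,000.
Idris's share (€396,000) is divided into 4 shares of €99,000: Callum, Saskia, Eira, and Sibyl each take €99,000.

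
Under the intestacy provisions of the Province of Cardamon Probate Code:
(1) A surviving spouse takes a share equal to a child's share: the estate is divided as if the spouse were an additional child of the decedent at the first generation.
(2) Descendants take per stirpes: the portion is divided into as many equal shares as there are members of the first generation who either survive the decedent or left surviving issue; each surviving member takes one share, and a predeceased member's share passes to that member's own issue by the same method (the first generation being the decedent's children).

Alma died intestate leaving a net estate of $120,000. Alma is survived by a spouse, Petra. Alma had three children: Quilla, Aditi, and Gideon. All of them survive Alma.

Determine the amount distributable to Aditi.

Aditi receives $30,000.

The spouse counts as an additional share at the children's level, so there are 4 primary shares of $30,000. Petra takes one such share ($30,000).
The children's combined portion ($90,000) is divided into 3 shares of $30,000: Quilla, Aditi, and Gideon each take $30,000.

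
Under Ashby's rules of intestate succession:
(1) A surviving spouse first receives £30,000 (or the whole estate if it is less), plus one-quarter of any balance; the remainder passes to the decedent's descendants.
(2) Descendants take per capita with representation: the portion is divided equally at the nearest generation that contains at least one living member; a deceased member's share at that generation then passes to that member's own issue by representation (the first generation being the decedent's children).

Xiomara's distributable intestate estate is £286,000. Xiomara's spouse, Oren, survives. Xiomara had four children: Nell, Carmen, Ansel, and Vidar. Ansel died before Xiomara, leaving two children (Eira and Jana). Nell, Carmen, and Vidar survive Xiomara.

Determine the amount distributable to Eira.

Eira receives £24,000.

Oren first takes £30,000, leaving a balance of £256,000. Oren then takes one-quarter of the balance (£64,000), for a total of £94,000. The remaining £192,000 passes to the descendants.
The descendants' portion (£192,000) is divided into 4 shares of £48,000: Nell, Carmen, and Vidar each take £48,000; Ansel's £48,000 share passes to Ansel's issue.
Ansel's share (£48,000) is divided into 2 shares of £24,000: Eira and Jana each take £24,000.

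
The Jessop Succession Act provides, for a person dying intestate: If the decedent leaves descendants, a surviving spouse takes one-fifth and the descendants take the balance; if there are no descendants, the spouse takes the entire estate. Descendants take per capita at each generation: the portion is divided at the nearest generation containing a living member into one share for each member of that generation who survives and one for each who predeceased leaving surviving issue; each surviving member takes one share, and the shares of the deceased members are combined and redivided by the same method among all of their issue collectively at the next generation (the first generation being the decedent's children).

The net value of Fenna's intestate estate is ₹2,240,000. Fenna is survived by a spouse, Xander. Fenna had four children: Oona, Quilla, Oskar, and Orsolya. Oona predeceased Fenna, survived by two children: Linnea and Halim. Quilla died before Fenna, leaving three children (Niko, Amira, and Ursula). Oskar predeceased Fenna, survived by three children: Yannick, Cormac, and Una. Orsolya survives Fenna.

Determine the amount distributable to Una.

Xander takes one-fifth of ₹2,240,000 = ₹448,000. The remaining ₹1,792,000 passes to the descendants.
The descendants' portion (₹1,792,000) is divided at the children's generation into 4 shares of ₹448,000. Orsolya takes ₹448,000. The 3 shares of the deceased (Oona, Quilla, and Oskar) are combined into a pool of ₹1,344,000.
That pool (₹1,344,000) is divided at the grandchildren's generation equally among Linnea, Halim, Niko, Amira, Ursula, Yannick, Cormac, and Una: ₹168,000 each.

Una receives ₹168,000.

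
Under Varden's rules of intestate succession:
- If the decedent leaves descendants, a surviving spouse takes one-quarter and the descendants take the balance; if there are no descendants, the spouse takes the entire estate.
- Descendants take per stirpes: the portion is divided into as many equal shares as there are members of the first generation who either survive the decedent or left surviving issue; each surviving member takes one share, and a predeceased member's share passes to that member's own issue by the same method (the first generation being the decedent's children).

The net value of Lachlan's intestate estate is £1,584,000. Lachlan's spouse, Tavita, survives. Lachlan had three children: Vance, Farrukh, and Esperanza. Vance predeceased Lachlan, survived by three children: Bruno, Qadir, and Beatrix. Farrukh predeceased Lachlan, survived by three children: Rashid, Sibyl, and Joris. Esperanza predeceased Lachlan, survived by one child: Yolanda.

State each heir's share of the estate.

Tavita takes one-quarter of £1,584,000 = £396,000. The remaining £1,188,000 passes to the descendants.
The descendants' portion (£1,188,000) is divided into 3 shares of £396,000: Vance's £396,000 share passes to Vance's issue; Farrukh's £396,000 share passes to Farrukh's issue; Esperanza's £396,000 share passes to Esperanza's issue.
Vance's share (£396,000) is divided into 3 shares of £132,000: Bruno, Qadir, and Beatrix each take £132,000.
Farrukh's share (£396,000) is divided into 3 shares of £132,000: Rashid, Sibyl, and Joris each take £132,000.
Esperanza's share (£396,000) passes entirely to Yolanda.

Tavita: £396,000; Bruno: £132,000; Qadir: £132,000; Beatrix: £132,000; Rashid: £132,000; Sibyl: £132,000; Joris: £132,000; Yolanda: £396,000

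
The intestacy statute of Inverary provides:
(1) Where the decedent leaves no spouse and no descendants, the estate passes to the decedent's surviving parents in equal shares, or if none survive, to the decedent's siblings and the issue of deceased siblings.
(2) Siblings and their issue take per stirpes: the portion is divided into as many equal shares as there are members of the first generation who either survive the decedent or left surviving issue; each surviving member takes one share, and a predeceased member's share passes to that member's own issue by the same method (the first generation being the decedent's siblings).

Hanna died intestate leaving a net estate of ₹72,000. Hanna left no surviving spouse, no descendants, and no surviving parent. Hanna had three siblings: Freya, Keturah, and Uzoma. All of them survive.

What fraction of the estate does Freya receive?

The entire ₹72,000 passes to the siblings and their issue.
That amount (₹72,000) is divided into 3 shares of ₹24,000: Freya, Keturah, and Uzoma each take ₹24,000.

Freya receives 1/3 of the estate.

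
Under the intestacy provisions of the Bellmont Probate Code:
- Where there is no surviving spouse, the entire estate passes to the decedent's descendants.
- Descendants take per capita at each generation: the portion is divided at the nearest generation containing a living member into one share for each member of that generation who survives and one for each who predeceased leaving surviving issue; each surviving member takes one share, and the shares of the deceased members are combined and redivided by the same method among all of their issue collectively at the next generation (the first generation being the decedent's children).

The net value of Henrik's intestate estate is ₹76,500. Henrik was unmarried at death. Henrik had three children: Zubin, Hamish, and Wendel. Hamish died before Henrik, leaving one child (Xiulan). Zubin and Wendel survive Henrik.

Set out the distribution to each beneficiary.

Zubin: ₹25,500; Xiulan: ₹25,500; Wendel: ₹25,500

The entire ₹76,500 passes to the descendants.
That amount (₹76,500) is divided at the children's generation into 3 shares of ₹25,500. Zubin and Wendel each take ₹25,500. The remaining share for the deceased Hamish (₹25,500) is carried to the next generation.
That pool (₹25,500) passes entirely to Xiulan, the sole taker at the grandchildren's generation.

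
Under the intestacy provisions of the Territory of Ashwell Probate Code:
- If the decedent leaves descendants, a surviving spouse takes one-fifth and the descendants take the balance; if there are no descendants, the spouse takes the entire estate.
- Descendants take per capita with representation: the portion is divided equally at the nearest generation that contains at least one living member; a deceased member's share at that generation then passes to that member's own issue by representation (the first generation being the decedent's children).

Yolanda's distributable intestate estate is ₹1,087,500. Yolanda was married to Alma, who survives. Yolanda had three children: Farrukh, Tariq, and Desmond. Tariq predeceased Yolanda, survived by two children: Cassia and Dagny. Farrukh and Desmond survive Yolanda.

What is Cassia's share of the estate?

Cassia receives ₹145,000.

Alma takes one-fifth of ₹1,087,500 = ₹217,500. The remaining ₹870,000 passes to the descendants.
The descendants' portion (₹870,000) is divided into 3 shares of ₹290,000: Farrukh and Desmond each take ₹290,000; Tariq's ₹290,000 share passes to Tariq's issue.
Tariq's share (₹290,000) is divided into 2 shares of ₹145,000: Cassia and Dagny each take ₹145,000.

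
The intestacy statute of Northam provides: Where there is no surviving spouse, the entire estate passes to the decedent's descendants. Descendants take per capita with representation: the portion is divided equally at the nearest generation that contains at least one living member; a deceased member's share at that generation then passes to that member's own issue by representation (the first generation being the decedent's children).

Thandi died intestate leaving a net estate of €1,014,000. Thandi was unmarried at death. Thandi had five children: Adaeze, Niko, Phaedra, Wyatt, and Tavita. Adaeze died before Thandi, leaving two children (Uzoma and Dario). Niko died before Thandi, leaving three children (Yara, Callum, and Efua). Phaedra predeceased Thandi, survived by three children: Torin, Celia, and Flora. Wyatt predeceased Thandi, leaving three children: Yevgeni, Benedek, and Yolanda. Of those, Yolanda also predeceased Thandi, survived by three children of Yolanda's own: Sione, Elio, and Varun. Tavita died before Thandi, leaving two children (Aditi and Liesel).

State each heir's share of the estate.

Uzoma: €78,000; Dario: €78,000; Yara: €78,000; Callum: €78,000; Efua: €78,000; Torin: €78,000; Celia: €78,000; Flora: €78,000; Yevgeni: €78,000; Benedek: €78,000; Sione: €26,000; Elio: €26,000; Varun: €26,000; Aditi: €78,000; Liesel: €78,000

The entire €1,014,000 passes to the descendants.
No child survives, so the initial division is made at the grandchildren's generation.
That amount (€1,014,000) is divided into 13 shares of €78,000: Uzoma, Dario, Yara, Callum, Efua, Torin, Celia, Flora, Yevgeni, Benedek, Aditi, and Liesel each take €78,000; Yolanda's €78,000 share passes to Yolanda's issue.
Yolanda's share (€78,000) is divided into 3 shares of €26,000: Sione, Elio, and Varun each take €26,000.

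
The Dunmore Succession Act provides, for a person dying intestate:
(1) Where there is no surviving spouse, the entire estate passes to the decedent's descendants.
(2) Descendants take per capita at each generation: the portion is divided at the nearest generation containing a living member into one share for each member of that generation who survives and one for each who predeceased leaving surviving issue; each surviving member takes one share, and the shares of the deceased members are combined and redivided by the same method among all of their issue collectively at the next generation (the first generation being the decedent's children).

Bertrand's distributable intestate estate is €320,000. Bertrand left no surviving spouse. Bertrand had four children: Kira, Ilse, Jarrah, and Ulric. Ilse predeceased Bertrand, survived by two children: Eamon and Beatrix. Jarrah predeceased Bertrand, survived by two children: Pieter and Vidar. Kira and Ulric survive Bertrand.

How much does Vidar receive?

Vidar receives €40,000.

The entire €320,000 passes to the descendants.
That amount (€320,000) is divided at the children's generation into 4 shares of €80,000. Kira and Ulric each take €80,000. The 2 shares of the deceased (Ilse and Jarrah) are combined into a pool of €160,000.
That pool (€160,000) is divided at the grandchildren's generation equally among Eamon, Beatrix, Pieter, and Vidar: €40,000 each.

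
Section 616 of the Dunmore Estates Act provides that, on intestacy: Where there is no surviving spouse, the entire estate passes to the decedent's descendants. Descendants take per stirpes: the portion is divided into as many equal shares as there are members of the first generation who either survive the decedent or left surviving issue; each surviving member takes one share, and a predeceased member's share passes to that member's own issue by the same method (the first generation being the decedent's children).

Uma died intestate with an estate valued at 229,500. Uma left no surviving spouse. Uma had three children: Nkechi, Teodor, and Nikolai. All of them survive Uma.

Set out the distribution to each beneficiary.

Nkechi: 76,500; Teodor: 76,500; Nikolai: 76,500

The entire 229,500 passes to the descendants.
That amount (229,500) is divided into 3 shares of 76,500: Nkechi, Teodor, and Nikolai each take 76,500.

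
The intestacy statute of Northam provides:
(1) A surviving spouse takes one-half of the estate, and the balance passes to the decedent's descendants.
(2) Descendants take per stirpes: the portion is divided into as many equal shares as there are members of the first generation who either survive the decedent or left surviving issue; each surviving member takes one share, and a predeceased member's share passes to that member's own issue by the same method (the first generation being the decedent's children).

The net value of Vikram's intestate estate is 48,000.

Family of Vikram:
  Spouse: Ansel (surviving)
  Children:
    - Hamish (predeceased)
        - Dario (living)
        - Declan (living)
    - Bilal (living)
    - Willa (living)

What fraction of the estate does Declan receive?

Ansel takes one-half of 48,000 = 24,000. The remaining 24,000 passes to the descendants.
The descendants' portion (24,000) is divided into 3 shares of 8,000: Bilal and Willa each take 8,000; Hamish's 8,000 share passes to Hamish's issue.
Hamish's share (8,000) is divided into 2 shares of 4,000: Dario and Declan each take 4,000.

Declan receives 1/12 of the estate.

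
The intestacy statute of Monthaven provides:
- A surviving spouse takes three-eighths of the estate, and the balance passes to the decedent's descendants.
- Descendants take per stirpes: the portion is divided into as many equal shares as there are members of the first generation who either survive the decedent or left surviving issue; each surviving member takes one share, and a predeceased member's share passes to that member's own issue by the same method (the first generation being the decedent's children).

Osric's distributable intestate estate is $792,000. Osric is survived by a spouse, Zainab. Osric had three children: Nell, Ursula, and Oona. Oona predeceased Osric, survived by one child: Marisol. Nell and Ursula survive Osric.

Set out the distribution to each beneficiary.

Zainab: $297,000; Nell: $165,000; Ursula: $165,000; Marisol: $165,000

Zainab takes three-eighths of $792,000 = $297,000. The remaining $495,000 passes to the descendants.
The descendants' portion ($495,000) is divided into 3 shares of $165,000: Nell and Ursula each take $165,000; Oona's $165,000 share passes to Oona's issue.
Oona's share ($165,000) passes entirely to Marisol.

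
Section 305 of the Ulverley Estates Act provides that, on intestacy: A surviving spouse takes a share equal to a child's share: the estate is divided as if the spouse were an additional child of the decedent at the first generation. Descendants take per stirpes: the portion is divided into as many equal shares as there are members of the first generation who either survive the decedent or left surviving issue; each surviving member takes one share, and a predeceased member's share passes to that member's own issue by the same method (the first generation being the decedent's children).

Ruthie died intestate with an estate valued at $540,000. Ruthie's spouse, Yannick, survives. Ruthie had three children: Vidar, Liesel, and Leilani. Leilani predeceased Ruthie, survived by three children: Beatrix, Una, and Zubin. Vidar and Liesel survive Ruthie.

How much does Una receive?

The spouse counts as an additional share at the children's level, so there are 4 primary shares of $135,000. Yannick takes one such share ($135,000).
The children's combined portion ($405,000) is divided into 3 shares of $135,000: Vidar and Liesel each take $135,000; Leilani's $135,000 share passes to Leilani's issue.
Leilani's share ($135,000) is divided into 3 shares of $45,000: Beatrix, Una, and Zubin each take $45,000.

Una receives $45,000.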